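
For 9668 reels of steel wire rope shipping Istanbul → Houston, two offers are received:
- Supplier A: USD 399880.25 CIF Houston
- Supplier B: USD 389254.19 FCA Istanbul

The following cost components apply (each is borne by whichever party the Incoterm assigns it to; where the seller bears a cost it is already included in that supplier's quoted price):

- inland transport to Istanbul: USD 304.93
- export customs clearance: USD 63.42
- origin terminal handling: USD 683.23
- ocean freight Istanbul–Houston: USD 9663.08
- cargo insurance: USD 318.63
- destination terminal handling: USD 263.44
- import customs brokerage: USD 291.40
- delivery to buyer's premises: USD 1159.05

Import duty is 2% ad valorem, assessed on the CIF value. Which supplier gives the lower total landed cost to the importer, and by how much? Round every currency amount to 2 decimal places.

Supplier A (CIF):
The CIF price already equals the CIF value: 399880.25
Import duty = 399880.25 × 2% = 7997.61
Buyer bears (A): 263.44 + 291.40 + 1159.05 = 1713.89
Landed cost (A) = invoice 399880.25 + 1713.89 + duty 7997.61 = 409591.75
Supplier B (FCA):
CIF value = FCA price + origin terminal + freight + insurance = 389254.19 + 683.23 + 9663.08 + 318.63 = 399919.13
Import duty = 399919.13 × 2% = 7998.38
Buyer bears (B): 683.23 + 9663.08 + 318.63 + 263.44 + 291.40 + 1159.05 = 12378.83
Landed cost (B) = invoice 389254.19 + 12378.83 + duty 7998.38 = 409631.40
Difference = |409591.75 − 409631.40| = 39.65

Supplier A is cheaper by USD 39.65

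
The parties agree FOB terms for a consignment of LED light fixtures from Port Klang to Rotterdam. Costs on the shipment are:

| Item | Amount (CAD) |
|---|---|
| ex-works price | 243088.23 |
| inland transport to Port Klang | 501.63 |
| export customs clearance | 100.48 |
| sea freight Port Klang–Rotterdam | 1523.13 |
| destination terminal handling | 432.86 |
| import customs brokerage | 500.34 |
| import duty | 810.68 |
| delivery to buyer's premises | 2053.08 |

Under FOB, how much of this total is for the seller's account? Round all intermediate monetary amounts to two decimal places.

FOB: the seller bears costs until goods are on board at the origin port; the buyer bears freight, insurance and all costs thereafter.
Seller's account: goods 243088.23 + inland to port 501.63 + export clearance 100.48 = 243690.34
Buyer's account: freight 1523.13 + destination terminal 432.86 + brokerage 500.34 + duty 810.68 + delivery 2053.08 = 5320.09

Seller's account: CAD 243690.34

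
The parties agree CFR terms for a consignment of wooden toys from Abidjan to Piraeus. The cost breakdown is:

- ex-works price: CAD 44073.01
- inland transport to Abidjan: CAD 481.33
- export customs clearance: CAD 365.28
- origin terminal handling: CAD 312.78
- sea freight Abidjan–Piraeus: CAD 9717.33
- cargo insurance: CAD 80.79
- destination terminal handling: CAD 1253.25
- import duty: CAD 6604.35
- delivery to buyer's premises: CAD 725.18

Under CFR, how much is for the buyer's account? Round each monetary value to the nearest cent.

CFR: the seller pays costs through ocean freight to the destination port, but not insurance.
Seller's account: goods 44073.01 + inland to port 481.33 + export clearance 365.28 + origin terminal 312.78 + freight 9717.33 = 54949.73
Buyer's account: insurance 80.79 + destination terminal 1253.25 + duty 6604.35 + delivery 725.18 = 8663.57

Buyer's account: CAD 8663.57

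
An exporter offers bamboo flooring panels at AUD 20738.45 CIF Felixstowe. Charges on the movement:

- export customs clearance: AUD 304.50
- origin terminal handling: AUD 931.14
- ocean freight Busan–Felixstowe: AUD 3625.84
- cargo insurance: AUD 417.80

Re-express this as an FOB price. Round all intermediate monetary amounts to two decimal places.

Not relevant to the conversion: export clearance, origin terminal — on the seller under both CIF and FOB; already in the CIF price and stays in the FOB price.
From CIF to FOB, the seller no longer bears: freight, insurance.
FOB price = 20738.45 − 3625.84 − 417.80 = 16694.81

FOB price: AUD 16694.81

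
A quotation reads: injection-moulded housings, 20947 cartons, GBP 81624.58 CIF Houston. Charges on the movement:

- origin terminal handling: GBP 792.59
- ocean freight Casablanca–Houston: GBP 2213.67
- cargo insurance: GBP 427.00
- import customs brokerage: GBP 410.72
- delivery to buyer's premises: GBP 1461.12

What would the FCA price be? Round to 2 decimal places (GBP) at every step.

FCA price: GBP 78191.32

Not relevant to the conversion: delivery, brokerage — on the buyer under both terms; not part of either seller's price.
From CIF to FCA, the seller no longer bears: origin terminal, freight, insurance.
FCA price = 81624.58 − 792.59 − 2213.67 − 427.00 = 78191.32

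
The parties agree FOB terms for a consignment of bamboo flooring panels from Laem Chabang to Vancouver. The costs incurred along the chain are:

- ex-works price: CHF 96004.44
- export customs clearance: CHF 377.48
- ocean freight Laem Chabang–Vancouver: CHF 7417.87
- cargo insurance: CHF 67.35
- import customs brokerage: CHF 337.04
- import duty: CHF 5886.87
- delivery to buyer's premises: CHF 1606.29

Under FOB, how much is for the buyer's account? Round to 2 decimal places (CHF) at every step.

FOB: the seller bears costs until goods are on board at the origin port; the buyer bears freight, insurance and all costs thereafter.
Seller's account: goods 96004.44 + export clearance 377.48 = 96381.92
Buyer's account: freight 7417.87 + insurance 67.35 + brokerage 337.04 + duty 5886.87 + delivery 1606.29 = 15315.42

Buyer's account: CHF 15315.42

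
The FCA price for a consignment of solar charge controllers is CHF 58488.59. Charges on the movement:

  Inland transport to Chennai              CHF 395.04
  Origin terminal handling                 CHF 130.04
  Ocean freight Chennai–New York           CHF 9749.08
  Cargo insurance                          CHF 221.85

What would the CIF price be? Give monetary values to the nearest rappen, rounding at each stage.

Not relevant to the conversion: inland to port — on the seller under both FCA and CIF; already in the FCA price and stays in the CIF price.
From FCA to CIF, the seller additionally bears: origin terminal, freight, insurance.
CIF price = 58488.59 + 130.04 + 9749.08 + 221.85 = 68589.56

CIF price: CHF 68589.56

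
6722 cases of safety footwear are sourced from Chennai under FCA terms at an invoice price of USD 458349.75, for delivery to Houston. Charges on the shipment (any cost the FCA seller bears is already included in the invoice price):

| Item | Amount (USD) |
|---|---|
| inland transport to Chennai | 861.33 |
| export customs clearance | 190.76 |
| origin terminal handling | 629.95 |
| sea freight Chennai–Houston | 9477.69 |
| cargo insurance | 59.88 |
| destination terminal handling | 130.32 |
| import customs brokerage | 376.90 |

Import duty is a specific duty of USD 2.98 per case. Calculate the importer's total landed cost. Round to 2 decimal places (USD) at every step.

Total landed cost: USD 489056.05

FCA: the seller delivers export-cleared goods to the carrier; the buyer bears costs from that point.
Already in the invoice (seller's account under FCA): inland to port, export clearance — exclude.
CIF value = FCA price + origin terminal + freight + insurance = 458349.75 + 629.95 + 9477.69 + 59.88 = 468517.27
Import duty = 6722 × 2.98 = 20031.56
Buyer bears: origin terminal 629.95 + freight 9477.69 + insurance 59.88 + destination terminal 130.32 + brokerage 376.90 + duty 20031.56 = 30706.30
Landed cost = invoice 458349.75 + 30706.30 = 489056.05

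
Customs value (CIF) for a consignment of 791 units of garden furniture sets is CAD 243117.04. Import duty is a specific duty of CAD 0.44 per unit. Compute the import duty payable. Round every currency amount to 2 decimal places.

Import duty = 791 × 0.44 = 348.04

Import duty: CAD 348.04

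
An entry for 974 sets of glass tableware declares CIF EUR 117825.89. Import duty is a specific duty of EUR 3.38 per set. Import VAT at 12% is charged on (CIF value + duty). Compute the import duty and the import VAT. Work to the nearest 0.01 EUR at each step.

Import duty = 974 × 3.38 = 3292.12
VAT base = CIF + duty = 117825.89 + 3292.12 = 121118.01
Import VAT = 121118.01 × 12% = 14534.16

Import duty: EUR 3292.12; import VAT: EUR 14534.16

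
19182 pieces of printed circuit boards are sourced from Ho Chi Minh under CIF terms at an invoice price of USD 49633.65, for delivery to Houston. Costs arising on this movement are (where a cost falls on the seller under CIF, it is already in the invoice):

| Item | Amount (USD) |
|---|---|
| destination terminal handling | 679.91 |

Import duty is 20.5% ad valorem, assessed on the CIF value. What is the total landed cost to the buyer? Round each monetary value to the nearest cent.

CIF: the seller pays costs through ocean freight and marine insurance to the destination port.
The CIF price already equals the CIF value: 49633.65
Import duty = 49633.65 × 20.5% = 10174.90
Buyer bears: destination terminal 679.91 + duty 10174.90 = 10854.81
Landed cost = invoice 49633.65 + 10854.81 = 60488.46

Total landed cost: USD 60488.46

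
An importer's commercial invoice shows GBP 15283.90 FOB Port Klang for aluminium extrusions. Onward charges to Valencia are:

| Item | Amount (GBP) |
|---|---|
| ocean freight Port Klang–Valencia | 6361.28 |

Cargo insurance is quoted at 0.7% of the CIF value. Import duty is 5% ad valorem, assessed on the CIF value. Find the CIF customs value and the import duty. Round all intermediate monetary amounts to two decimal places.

CIF value: GBP 21797.76; import duty: GBP 1089.89

Let C be the CIF value. C = FOB price + freight + 0.7% × C
C − 0.7% × C = 15283.90 + 6361.28
0.993 × C = 21645.18
C = 21645.18 / 0.993 = 21797.76
Insurance premium = 0.7% × 21797.76 = 152.58
Import duty = 21797.76 × 5% = 1089.89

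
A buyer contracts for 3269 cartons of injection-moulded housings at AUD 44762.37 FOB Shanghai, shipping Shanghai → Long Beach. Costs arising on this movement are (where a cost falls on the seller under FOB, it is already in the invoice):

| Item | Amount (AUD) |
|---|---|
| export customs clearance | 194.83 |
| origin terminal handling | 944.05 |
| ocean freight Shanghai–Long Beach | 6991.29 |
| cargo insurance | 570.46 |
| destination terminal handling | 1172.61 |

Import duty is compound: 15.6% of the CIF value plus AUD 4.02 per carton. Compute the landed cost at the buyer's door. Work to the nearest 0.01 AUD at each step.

Total landed cost: AUD 74800.67

FOB: the seller bears costs until goods are on board at the origin port; the buyer bears freight, insurance and all costs thereafter.
Already in the invoice (seller's account under FOB): export clearance, origin terminal — exclude.
CIF value = FOB price + freight + insurance = 44762.37 + 6991.29 + 570.46 = 52324.12
Ad valorem component: 52324.12 × 15.6% = 8162.56
Specific component: 3269 × 4.02 = 13141.38
Import duty = 8162.56 + 13141.38 = 21303.94
Buyer bears: freight 6991.29 + insurance 570.46 + destination terminal 1172.61 + duty 21303.94 = 30038.30
Landed cost = invoice 44762.37 + 30038.30 = 74800.67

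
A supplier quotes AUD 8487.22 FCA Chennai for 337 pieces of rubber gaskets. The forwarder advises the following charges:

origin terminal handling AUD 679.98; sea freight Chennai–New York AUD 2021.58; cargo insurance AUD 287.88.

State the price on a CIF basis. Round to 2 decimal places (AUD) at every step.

CIF price: AUD 11476.66

From FCA to CIF, the seller additionally bears: origin terminal, freight, insurance.
CIF price = 8487.22 + 679.98 + 2021.58 + 287.88 = 11476.66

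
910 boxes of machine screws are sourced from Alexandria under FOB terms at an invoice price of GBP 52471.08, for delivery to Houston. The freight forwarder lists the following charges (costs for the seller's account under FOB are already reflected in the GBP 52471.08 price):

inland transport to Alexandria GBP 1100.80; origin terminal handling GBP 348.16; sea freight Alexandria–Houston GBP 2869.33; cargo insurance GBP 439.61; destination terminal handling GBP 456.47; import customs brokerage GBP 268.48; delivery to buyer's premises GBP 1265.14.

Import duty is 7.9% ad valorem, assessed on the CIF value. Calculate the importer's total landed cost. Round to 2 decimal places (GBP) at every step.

FOB: the seller bears costs until goods are on board at the origin port; the buyer bears freight, insurance and all costs thereafter.
Already in the invoice (seller's account under FOB): inland to port, origin terminal — exclude.
CIF value = FOB price + freight + insurance = 52471.08 + 2869.33 + 439.61 = 55780.02
Import duty = 55780.02 × 7.9% = 4406.62
Buyer bears: freight 2869.33 + insurance 439.61 + destination terminal 456.47 + brokerage 268.48 + delivery 1265.14 + duty 4406.62 = 9705.65
Landed cost = invoice 52471.08 + 9705.65 = 62176.73

Total landed cost: GBP 62176.73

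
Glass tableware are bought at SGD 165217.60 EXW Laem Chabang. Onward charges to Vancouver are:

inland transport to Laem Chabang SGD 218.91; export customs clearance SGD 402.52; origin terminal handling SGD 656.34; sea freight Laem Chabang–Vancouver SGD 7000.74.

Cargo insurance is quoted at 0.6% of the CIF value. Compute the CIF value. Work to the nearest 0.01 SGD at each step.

CIF value: SGD 174543.37

Let C be the CIF value. C = EXW price + pre-shipment costs + freight + 0.6% × C
C − 0.6% × C = 165217.60 + 218.91 + 402.52 + 656.34 + 7000.74
0.994 × C = 173496.11
C = 173496.11 / 0.994 = 174543.37
Insurance premium = 0.6% × 174543.37 = 1047.26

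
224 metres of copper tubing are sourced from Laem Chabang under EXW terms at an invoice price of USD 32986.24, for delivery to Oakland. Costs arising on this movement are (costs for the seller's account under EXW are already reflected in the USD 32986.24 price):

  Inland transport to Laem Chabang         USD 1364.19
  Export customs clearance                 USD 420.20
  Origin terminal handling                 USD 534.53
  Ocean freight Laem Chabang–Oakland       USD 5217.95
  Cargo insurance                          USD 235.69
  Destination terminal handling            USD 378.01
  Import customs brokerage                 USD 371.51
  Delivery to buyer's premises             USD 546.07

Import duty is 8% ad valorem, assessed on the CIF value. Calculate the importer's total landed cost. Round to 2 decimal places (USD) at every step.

Total landed cost: USD 45315.09

EXW: the seller makes goods available at their premises; the buyer bears all onward costs.
CIF value = EXW price + inland to port + export clearance + origin terminal + freight + insurance = 32986.24 + 1364.19 + 420.20 + 534.53 + 5217.95 + 235.69 = 40758.80
Import duty = 40758.80 × 8% = 3260.70
Buyer bears: inland to port 1364.19 + export clearance 420.20 + origin terminal 534.53 + freight 5217.95 + insurance 235.69 + destination terminal 378.01 + brokerage 371.51 + delivery 546.07 + duty 3260.70 = 12328.85
Landed cost = invoice 32986.24 + 12328.85 = 45315.09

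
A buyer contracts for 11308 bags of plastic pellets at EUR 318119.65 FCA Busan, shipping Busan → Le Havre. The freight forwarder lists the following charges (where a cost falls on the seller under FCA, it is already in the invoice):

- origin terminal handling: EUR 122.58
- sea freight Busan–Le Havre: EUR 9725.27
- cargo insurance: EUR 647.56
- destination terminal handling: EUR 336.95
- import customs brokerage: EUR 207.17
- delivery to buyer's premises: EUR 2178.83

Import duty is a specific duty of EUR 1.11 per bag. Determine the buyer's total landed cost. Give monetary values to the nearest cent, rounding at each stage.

FCA: the seller delivers export-cleared goods to the carrier; the buyer bears costs from that point.
CIF value = FCA price + origin terminal + freight + insurance = 318119.65 + 122.58 + 9725.27 + 647.56 = 328615.06
Import duty = 11308 × 1.11 = 12551.88
Buyer bears: origin terminal 122.58 + freight 9725.27 + insurance 647.56 + destination terminal 336.95 + brokerage 207.17 + delivery 2178.83 + duty 12551.88 = 25770.24
Landed cost = invoice 318119.65 + 25770.24 = 343889.89

Total landed cost: EUR 343889.89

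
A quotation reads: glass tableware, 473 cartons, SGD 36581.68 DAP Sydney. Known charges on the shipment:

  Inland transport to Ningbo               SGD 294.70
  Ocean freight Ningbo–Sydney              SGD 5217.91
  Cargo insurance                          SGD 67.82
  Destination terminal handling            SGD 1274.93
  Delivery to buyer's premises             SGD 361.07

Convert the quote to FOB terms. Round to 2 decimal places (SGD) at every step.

FOB price: SGD 29659.95

Not relevant to the conversion: inland to port — on the seller under both DAP and FOB; already in the DAP price and stays in the FOB price.
From DAP to FOB, the seller no longer bears: freight, insurance, destination terminal, delivery.
FOB price = 36581.68 − 5217.91 − 67.82 − 1274.93 − 361.07 = 29659.95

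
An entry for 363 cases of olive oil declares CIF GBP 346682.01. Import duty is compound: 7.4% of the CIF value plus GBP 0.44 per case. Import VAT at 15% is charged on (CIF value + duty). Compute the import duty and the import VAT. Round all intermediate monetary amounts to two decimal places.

Import duty: GBP 25814.19; import VAT: GBP 55874.43

Ad valorem component: 346682.01 × 7.4% = 25654.47
Specific component: 363 × 0.44 = 159.72
Import duty = 25654.47 + 159.72 = 25814.19
VAT base = CIF + duty = 346682.01 + 25814.19 = 372496.20
Import VAT = 372496.20 × 15% = 55874.43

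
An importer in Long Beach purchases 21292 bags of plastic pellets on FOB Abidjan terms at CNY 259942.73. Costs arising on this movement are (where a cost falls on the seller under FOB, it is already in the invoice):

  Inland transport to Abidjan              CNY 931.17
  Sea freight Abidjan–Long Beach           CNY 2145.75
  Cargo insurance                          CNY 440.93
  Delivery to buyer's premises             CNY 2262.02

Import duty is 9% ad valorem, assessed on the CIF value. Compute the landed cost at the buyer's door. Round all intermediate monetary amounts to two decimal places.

Total landed cost: CNY 288419.08

FOB: the seller bears costs until goods are on board at the origin port; the buyer bears freight, insurance and all costs thereafter.
Already in the invoice (seller's account under FOB): inland to port — exclude.
CIF value = FOB price + freight + insurance = 259942.73 + 2145.75 + 440.93 = 262529.41
Import duty = 262529.41 × 9% = 23627.65
Buyer bears: freight 2145.75 + insurance 440.93 + delivery 2262.02 + duty 23627.65 = 28476.35
Landed cost = invoice 259942.73 + 28476.35 = 288419.08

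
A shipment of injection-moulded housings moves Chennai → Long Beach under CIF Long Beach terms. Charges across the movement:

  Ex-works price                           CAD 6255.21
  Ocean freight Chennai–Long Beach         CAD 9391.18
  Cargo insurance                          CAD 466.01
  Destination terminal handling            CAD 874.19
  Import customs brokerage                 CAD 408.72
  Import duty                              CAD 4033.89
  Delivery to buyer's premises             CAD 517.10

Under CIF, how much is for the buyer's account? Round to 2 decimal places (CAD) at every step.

Buyer's account: CAD 5833.90

CIF: the seller pays costs through ocean freight and marine insurance to the destination port.
Seller's account: goods 6255.21 + freight 9391.18 + insurance 466.01 = 16112.40
Buyer's account: destination terminal 874.19 + brokerage 408.72 + duty 4033.89 + delivery 517.10 = 5833.90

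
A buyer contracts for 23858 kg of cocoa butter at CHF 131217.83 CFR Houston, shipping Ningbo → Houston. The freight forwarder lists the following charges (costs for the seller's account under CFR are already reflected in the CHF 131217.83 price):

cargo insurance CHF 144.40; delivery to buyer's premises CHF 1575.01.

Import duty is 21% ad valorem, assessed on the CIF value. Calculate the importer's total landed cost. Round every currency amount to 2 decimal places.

Total landed cost: CHF 160523.31

CFR: the seller pays costs through ocean freight to the destination port, but not insurance.
CIF value = CFR price + insurance = 131217.83 + 144.40 = 131362.23
Import duty = 131362.23 × 21% = 27586.07
Buyer bears: insurance 144.40 + delivery 1575.01 + duty 27586.07 = 29305.48
Landed cost = invoice 131217.83 + 29305.48 = 160523.31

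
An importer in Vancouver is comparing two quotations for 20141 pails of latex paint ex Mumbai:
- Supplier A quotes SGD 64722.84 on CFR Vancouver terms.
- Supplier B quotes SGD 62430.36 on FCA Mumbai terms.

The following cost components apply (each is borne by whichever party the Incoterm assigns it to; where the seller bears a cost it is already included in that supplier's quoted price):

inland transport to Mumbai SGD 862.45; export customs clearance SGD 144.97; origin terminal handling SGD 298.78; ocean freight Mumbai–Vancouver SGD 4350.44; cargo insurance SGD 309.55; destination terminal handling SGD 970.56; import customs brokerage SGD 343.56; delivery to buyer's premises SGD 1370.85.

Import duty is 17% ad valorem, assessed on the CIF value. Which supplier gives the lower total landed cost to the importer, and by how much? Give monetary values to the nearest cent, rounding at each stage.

Supplier A (CFR):
CIF value = CFR price + insurance = 64722.84 + 309.55 = 65032.39
Import duty = 65032.39 × 17% = 11055.51
Buyer bears (A): 309.55 + 970.56 + 343.56 + 1370.85 = 2994.52
Landed cost (A) = invoice 64722.84 + 2994.52 + duty 11055.51 = 78772.87
Supplier B (FCA):
CIF value = FCA price + origin terminal + freight + insurance = 62430.36 + 298.78 + 4350.44 + 309.55 = 67389.13
Import duty = 67389.13 × 17% = 11456.15
Buyer bears (B): 298.78 + 4350.44 + 309.55 + 970.56 + 343.56 + 1370.85 = 7643.74
Landed cost (B) = invoice 62430.36 + 7643.74 + duty 11456.15 = 81530.25
Difference = |78772.87 − 81530.25| = 2757.38

Supplier A is cheaper by SGD 2757.38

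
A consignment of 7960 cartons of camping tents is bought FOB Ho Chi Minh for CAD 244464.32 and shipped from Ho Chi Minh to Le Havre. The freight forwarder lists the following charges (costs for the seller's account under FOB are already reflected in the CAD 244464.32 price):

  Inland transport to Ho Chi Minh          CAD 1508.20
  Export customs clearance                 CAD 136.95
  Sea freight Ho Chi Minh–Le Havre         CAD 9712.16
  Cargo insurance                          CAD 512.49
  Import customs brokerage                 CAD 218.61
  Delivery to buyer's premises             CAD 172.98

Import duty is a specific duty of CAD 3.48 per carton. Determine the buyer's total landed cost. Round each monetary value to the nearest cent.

Total landed cost: CAD 282781.36

FOB: the seller bears costs until goods are on board at the origin port; the buyer bears freight, insurance and all costs thereafter.
Already in the invoice (seller's account under FOB): inland to port, export clearance — exclude.
CIF value = FOB price + freight + insurance = 244464.32 + 9712.16 + 512.49 = 254688.97
Import duty = 7960 × 3.48 = 27700.80
Buyer bears: freight 9712.16 + insurance 512.49 + brokerage 218.61 + delivery 172.98 + duty 27700.80 = 38317.04
Landed cost = invoice 244464.32 + 38317.04 = 282781.36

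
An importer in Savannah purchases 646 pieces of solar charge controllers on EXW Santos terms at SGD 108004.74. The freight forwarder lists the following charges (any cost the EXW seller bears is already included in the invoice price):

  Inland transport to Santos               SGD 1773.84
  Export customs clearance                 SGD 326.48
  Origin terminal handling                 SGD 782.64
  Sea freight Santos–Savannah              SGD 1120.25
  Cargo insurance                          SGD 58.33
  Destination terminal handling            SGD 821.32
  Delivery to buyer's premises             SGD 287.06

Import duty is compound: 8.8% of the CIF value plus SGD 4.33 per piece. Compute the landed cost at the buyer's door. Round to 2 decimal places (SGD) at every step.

Total landed cost: SGD 125833.67

EXW: the seller makes goods available at their premises; the buyer bears all onward costs.
CIF value = EXW price + inland to port + export clearance + origin terminal + freight + insurance = 108004.74 + 1773.84 + 326.48 + 782.64 + 1120.25 + 58.33 = 112066.28
Ad valorem component: 112066.28 × 8.8% = 9861.83
Specific component: 646 × 4.33 = 2797.18
Import duty = 9861.83 + 2797.18 = 12659.01
Buyer bears: inland to port 1773.84 + export clearance 326.48 + origin terminal 782.64 + freight 1120.25 + insurance 58.33 + destination terminal 821.32 + delivery 287.06 + duty 12659.01 = 17828.93
Landed cost = invoice 108004.74 + 17828.93 = 125833.67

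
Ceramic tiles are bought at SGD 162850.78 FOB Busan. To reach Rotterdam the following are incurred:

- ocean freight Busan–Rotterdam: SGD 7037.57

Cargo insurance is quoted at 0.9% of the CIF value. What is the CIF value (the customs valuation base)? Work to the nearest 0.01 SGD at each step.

Let C be the CIF value. C = FOB price + freight + 0.9% × C
C − 0.9% × C = 162850.78 + 7037.57
0.991 × C = 169888.35
C = 169888.35 / 0.991 = 171431.23
Insurance premium = 0.9% × 171431.23 = 1542.88

CIF value: SGD 171431.23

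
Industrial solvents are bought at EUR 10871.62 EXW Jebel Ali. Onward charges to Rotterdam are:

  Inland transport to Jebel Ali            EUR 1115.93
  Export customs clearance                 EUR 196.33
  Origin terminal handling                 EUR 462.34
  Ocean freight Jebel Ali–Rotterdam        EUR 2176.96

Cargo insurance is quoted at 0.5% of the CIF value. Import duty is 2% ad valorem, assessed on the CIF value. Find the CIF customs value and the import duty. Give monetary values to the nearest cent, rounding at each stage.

Let C be the CIF value. C = EXW price + pre-shipment costs + freight + 0.5% × C
C − 0.5% × C = 10871.62 + 1115.93 + 196.33 + 462.34 + 2176.96
0.995 × C = 14823.18
C = 14823.18 / 0.995 = 14897.67
Insurance premium = 0.5% × 14897.67 = 74.49
Import duty = 14897.67 × 2% = 297.95

CIF value: EUR 14897.67; import duty: EUR 297.95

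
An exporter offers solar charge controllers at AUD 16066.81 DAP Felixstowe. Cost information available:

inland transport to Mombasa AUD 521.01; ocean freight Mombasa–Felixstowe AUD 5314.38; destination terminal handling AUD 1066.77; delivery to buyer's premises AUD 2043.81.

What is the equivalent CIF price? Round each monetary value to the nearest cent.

Not relevant to the conversion: inland to port, freight — on the seller under both DAP and CIF; already in the DAP price and stays in the CIF price.
From DAP to CIF, the seller no longer bears: destination terminal, delivery.
CIF price = 16066.81 − 1066.77 − 2043.81 = 12956.23

CIF price: AUD 12956.23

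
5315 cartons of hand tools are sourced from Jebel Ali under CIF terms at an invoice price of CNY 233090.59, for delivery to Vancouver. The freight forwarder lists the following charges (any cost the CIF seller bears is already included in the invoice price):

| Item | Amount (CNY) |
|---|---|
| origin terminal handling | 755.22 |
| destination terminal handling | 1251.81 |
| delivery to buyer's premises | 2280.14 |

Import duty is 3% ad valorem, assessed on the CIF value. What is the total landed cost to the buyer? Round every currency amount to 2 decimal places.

CIF: the seller pays costs through ocean freight and marine insurance to the destination port.
Already in the invoice (seller's account under CIF): origin terminal — exclude.
The CIF price already equals the CIF value: 233090.59
Import duty = 233090.59 × 3% = 6992.72
Buyer bears: destination terminal 1251.81 + delivery 2280.14 + duty 6992.72 = 10524.67
Landed cost = invoice 233090.59 + 10524.67 = 243615.26

Total landed cost: CNY 243615.26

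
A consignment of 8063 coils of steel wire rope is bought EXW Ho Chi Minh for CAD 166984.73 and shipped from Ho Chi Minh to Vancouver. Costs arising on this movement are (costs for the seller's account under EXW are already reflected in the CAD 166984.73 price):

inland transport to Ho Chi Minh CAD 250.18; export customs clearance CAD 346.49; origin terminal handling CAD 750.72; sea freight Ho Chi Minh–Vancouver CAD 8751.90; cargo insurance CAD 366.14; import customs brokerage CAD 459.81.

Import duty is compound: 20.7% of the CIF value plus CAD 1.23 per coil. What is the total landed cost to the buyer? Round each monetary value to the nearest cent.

Total landed cost: CAD 224559.64

EXW: the seller makes goods available at their premises; the buyer bears all onward costs.
CIF value = EXW price + inland to port + export clearance + origin terminal + freight + insurance = 166984.73 + 250.18 + 346.49 + 750.72 + 8751.90 + 366.14 = 177450.16
Ad valorem component: 177450.16 × 20.7% = 36732.18
Specific component: 8063 × 1.23 = 9917.49
Import duty = 36732.18 + 9917.49 = 46649.67
Buyer bears: inland to port 250.18 + export clearance 346.49 + origin terminal 750.72 + freight 8751.90 + insurance 366.14 + brokerage 459.81 + duty 46649.67 = 57574.91
Landed cost = invoice 166984.73 + 57574.91 = 224559.64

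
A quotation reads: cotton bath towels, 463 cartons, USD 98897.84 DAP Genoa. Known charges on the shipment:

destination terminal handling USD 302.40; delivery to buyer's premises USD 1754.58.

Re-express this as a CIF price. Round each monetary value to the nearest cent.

CIF price: USD 96840.86

From DAP to CIF, the seller no longer bears: destination terminal, delivery.
CIF price = 98897.84 − 302.40 − 1754.58 = 96840.86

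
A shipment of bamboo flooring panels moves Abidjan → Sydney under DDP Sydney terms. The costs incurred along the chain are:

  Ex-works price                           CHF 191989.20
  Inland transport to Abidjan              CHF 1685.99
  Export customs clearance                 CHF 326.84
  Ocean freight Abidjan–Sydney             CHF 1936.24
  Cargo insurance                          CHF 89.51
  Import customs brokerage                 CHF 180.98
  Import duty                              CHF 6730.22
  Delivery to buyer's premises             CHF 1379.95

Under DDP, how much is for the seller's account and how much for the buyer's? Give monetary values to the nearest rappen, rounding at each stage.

Seller: CHF 204318.93; buyer: CHF 0.00

DDP: the seller bears all costs including import duty.
Seller's account: goods 191989.20 + inland to port 1685.99 + export clearance 326.84 + freight 1936.24 + insurance 89.51 + brokerage 180.98 + duty 6730.22 + delivery 1379.95 = 204318.93
Buyer's account: 0.00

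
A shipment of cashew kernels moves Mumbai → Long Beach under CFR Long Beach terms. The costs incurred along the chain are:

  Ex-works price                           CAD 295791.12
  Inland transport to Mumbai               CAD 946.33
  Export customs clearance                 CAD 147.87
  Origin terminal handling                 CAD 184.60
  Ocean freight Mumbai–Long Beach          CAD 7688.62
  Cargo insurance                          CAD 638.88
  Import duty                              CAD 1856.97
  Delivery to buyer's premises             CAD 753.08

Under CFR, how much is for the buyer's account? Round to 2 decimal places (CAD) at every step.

Buyer's account: CAD 3248.93

CFR: the seller pays costs through ocean freight to the destination port, but not insurance.
Seller's account: goods 295791.12 + inland to port 946.33 + export clearance 147.87 + origin terminal 184.60 + freight 7688.62 = 304758.54
Buyer's account: insurance 638.88 + duty 1856.97 + delivery 753.08 = 3248.93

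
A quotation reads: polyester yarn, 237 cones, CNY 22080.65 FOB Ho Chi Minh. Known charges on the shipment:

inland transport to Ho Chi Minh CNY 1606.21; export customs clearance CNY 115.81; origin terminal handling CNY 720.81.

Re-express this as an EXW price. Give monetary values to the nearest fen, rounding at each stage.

EXW price: CNY 19637.82

From FOB to EXW, the seller no longer bears: inland to port, export clearance, origin terminal.
EXW price = 22080.65 − 1606.21 − 115.81 − 720.81 = 19637.82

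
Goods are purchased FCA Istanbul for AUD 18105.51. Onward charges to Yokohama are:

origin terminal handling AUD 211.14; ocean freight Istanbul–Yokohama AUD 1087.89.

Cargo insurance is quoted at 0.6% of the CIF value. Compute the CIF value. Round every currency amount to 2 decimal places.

CIF value: AUD 19521.67

Let C be the CIF value. C = FCA price + pre-shipment costs + freight + 0.6% × C
C − 0.6% × C = 18105.51 + 211.14 + 1087.89
0.994 × C = 19404.54
C = 19404.54 / 0.994 = 19521.67
Insurance premium = 0.6% × 19521.67 = 117.13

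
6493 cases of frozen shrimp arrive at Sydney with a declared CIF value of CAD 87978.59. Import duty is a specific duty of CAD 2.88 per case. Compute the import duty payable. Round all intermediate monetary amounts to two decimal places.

Import duty = 6493 × 2.88 = 18699.84

Import duty: CAD 18699.84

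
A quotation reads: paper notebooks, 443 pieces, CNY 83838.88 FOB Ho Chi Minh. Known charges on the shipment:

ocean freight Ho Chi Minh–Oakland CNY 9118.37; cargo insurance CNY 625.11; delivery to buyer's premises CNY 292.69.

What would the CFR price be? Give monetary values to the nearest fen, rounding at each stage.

CFR price: CNY 92957.25

Not relevant to the conversion: delivery, insurance — on the buyer under both terms; not part of either seller's price.
From FOB to CFR, the seller additionally bears: freight.
CFR price = 83838.88 + 9118.37 = 92957.25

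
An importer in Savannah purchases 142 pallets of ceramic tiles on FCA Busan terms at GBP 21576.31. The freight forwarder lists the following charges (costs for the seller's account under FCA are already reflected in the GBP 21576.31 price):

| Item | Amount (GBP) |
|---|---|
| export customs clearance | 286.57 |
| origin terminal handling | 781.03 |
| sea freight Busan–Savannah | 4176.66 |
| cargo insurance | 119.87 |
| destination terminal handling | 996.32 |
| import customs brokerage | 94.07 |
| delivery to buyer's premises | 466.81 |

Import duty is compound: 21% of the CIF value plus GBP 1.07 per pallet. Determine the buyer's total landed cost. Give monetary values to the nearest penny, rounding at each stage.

Total landed cost: GBP 33960.32

FCA: the seller delivers export-cleared goods to the carrier; the buyer bears costs from that point.
Already in the invoice (seller's account under FCA): export clearance — exclude.
CIF value = FCA price + origin terminal + freight + insurance = 21576.31 + 781.03 + 4176.66 + 119.87 = 26653.87
Ad valorem component: 26653.87 × 21% = 5597.31
Specific component: 142 × 1.07 = 151.94
Import duty = 5597.31 + 151.94 = 5749.25
Buyer bears: origin terminal 781.03 + freight 4176.66 + insurance 119.87 + destination terminal 996.32 + brokerage 94.07 + delivery 466.81 + duty 5749.25 = 12384.01
Landed cost = invoice 21576.31 + 12384.01 = 33960.32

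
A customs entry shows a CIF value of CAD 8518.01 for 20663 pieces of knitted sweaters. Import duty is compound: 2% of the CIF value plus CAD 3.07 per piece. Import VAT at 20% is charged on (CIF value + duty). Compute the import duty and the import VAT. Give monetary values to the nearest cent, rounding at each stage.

Ad valorem component: 8518.01 × 2% = 170.36
Specific component: 20663 × 3.07 = 63435.41
Import duty = 170.36 + 63435.41 = 63605.77
VAT base = CIF + duty = 8518.01 + 63605.77 = 72123.78
Import VAT = 72123.78 × 20% = 14424.76

Import duty: CAD 63605.77; import VAT: CAD 14424.76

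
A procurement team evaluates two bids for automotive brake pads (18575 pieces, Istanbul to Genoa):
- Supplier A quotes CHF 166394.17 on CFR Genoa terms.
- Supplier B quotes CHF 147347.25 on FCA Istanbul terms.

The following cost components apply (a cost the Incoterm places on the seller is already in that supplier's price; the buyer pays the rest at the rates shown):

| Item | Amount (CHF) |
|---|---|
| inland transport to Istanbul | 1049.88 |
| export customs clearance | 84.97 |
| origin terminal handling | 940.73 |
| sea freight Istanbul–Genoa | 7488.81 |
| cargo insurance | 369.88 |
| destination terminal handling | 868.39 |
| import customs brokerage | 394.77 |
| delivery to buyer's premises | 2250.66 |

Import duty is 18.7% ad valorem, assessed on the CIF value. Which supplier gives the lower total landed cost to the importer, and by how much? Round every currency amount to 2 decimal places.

Supplier B is cheaper by CHF 12602.83

Supplier A (CFR):
CIF value = CFR price + insurance = 166394.17 + 369.88 = 166764.05
Import duty = 166764.05 × 18.7% = 31184.88
Buyer bears (A): 369.88 + 868.39 + 394.77 + 2250.66 = 3883.70
Landed cost (A) = invoice 166394.17 + 3883.70 + duty 31184.88 = 201462.75
Supplier B (FCA):
CIF value = FCA price + origin terminal + freight + insurance = 147347.25 + 940.73 + 7488.81 + 369.88 = 156146.67
Import duty = 156146.67 × 18.7% = 29199.43
Buyer bears (B): 940.73 + 7488.81 + 369.88 + 868.39 + 394.77 + 2250.66 = 12313.24
Landed cost (B) = invoice 147347.25 + 12313.24 + duty 29199.43 = 188859.92
Difference = |201462.75 − 188859.92| = 12602.83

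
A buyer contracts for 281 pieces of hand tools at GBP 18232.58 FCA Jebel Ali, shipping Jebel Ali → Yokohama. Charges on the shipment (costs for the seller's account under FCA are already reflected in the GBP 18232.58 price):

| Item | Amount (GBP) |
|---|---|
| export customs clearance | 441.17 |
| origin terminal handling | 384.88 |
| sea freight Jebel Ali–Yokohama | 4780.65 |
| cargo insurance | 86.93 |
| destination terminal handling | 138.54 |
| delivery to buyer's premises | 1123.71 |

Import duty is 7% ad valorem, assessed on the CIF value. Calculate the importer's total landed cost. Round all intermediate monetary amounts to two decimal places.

Total landed cost: GBP 26391.24

FCA: the seller delivers export-cleared goods to the carrier; the buyer bears costs from that point.
Already in the invoice (seller's account under FCA): export clearance — exclude.
CIF value = FCA price + origin terminal + freight + insurance = 18232.58 + 384.88 + 4780.65 + 86.93 = 23485.04
Import duty = 23485.04 × 7% = 1643.95
Buyer bears: origin terminal 384.88 + freight 4780.65 + insurance 86.93 + destination terminal 138.54 + delivery 1123.71 + duty 1643.95 = 8158.66
Landed cost = invoice 18232.58 + 8158.66 = 26391.24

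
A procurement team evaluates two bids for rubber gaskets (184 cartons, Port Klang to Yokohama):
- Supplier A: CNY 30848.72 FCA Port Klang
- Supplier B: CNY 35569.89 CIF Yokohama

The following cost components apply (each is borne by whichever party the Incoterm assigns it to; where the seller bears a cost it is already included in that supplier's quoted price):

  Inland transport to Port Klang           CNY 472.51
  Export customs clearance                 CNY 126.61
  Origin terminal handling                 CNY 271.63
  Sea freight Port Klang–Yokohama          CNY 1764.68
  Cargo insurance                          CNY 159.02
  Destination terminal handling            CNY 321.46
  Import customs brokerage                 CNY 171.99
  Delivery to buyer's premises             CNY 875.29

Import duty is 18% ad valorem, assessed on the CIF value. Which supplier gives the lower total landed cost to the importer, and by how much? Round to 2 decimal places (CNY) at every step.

Supplier A is cheaper by CNY 2980.49

Supplier A (FCA):
CIF value = FCA price + origin terminal + freight + insurance = 30848.72 + 271.63 + 1764.68 + 159.02 = 33044.05
Import duty = 33044.05 × 18% = 5947.93
Buyer bears (A): 271.63 + 1764.68 + 159.02 + 321.46 + 171.99 + 875.29 = 3564.07
Landed cost (A) = invoice 30848.72 + 3564.07 + duty 5947.93 = 40360.72
Supplier B (CIF):
The CIF price already equals the CIF value: 35569.89
Import duty = 35569.89 × 18% = 6402.58
Buyer bears (B): 321.46 + 171.99 + 875.29 = 1368.74
Landed cost (B) = invoice 35569.89 + 1368.74 + duty 6402.58 = 43341.21
Difference = |40360.72 − 43341.21| = 2980.49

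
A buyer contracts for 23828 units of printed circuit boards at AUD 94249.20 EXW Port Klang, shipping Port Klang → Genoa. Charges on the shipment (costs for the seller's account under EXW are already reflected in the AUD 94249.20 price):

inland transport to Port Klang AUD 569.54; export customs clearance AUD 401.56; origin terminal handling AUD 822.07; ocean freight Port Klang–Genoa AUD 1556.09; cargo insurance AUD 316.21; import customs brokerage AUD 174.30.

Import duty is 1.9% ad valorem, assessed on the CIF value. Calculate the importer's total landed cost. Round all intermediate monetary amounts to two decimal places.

EXW: the seller makes goods available at their premises; the buyer bears all onward costs.
CIF value = EXW price + inland to port + export clearance + origin terminal + freight + insurance = 94249.20 + 569.54 + 401.56 + 822.07 + 1556.09 + 316.21 = 97914.67
Import duty = 97914.67 × 1.9% = 1860.38
Buyer bears: inland to port 569.54 + export clearance 401.56 + origin terminal 822.07 + freight 1556.09 + insurance 316.21 + brokerage 174.30 + duty 1860.38 = 5700.15
Landed cost = invoice 94249.20 + 5700.15 = 99949.35

Total landed cost: AUD 99949.35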